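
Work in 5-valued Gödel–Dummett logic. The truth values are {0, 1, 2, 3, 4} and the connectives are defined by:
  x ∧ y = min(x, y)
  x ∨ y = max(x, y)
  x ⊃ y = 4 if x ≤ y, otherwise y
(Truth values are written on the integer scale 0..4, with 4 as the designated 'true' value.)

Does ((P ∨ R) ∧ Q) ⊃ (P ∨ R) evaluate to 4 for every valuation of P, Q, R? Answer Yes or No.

At P = 1, Q = 1, R = 4, for instance:
P ∨ R = 1 ∨ 4 = 4
(P ∨ R) ∧ Q = 4 ∧ 1 = 1
((P ∨ R) ∧ Q) ⊃ (P ∨ R) = 1 ⊃ 4 = 4
and checking the remaining 124 assignments likewise gives ≥ 4 in every case.

Yes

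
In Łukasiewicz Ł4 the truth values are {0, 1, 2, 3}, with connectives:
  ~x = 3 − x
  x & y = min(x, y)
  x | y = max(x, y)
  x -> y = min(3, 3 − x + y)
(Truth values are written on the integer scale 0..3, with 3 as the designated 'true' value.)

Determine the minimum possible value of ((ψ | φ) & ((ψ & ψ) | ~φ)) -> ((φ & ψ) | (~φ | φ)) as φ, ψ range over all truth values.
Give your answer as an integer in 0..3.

Take φ = 1, ψ = 3:
ψ | φ = 3 | 1 = 3
ψ & ψ = 3 & 3 = 3
~φ = ~1 = 2
(ψ & ψ) | ~φ = 3 | 2 = 3
(ψ | φ) & ((ψ & ψ) | ~φ) = 3 & 3 = 3
φ & ψ = 1 & 3 = 1
~φ = ~1 = 2
~φ | φ = 2 | 1 = 2
(φ & ψ) | (~φ | φ) = 1 | 2 = 2
((ψ | φ) & ((ψ & ψ) | ~φ)) -> ((φ & ψ) | (~φ | φ)) = 3 -> 2 = 2
No assignment yields a value below 2, so this is the minimum.

2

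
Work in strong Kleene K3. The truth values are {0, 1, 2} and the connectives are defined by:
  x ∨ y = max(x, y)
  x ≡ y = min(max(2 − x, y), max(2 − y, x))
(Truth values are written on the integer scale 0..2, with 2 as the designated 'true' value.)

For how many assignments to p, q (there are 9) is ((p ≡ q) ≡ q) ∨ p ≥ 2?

p = 0, q = 0 ↦ 0  <
p = 0, q = 1 ↦ 1  <
p = 0, q = 2 ↦ 0  <
p = 1, q = 0 ↦ 1  <
p = 1, q = 1 ↦ 1  <
p = 1, q = 2 ↦ 1  <
p = 2, q = 0 ↦ 2  ≥
p = 2, q = 1 ↦ 2  ≥
p = 2, q = 2 ↦ 2  ≥
So 3 of the 9 assignments meet the threshold.

3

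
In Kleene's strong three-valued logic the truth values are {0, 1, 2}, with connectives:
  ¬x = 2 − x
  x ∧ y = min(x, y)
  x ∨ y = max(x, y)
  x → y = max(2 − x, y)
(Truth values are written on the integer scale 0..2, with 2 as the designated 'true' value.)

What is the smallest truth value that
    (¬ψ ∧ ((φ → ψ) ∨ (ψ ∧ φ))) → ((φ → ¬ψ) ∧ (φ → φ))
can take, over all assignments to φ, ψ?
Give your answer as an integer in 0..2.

Take φ = 1, ψ = 0:
¬ψ = ¬0 = 2
φ → ψ = 1 → 0 = 1
ψ ∧ φ = 0 ∧ 1 = 0
(φ → ψ) ∨ (ψ ∧ φ) = 1 ∨ 0 = 1
¬ψ ∧ ((φ → ψ) ∨ (ψ ∧ φ)) = 2 ∧ 1 = 1
¬ψ = ¬0 = 2
φ → ¬ψ = 1 → 2 = 2
φ → φ = 1 → 1 = 1
(φ → ¬ψ) ∧ (φ → φ) = 2 ∧ 1 = 1
(¬ψ ∧ ((φ → ψ) ∨ (ψ ∧ φ))) → ((φ → ¬ψ) ∧ (φ → φ)) = 1 → 1 = 1
No assignment yields a value below 1, so this is the minimum.

1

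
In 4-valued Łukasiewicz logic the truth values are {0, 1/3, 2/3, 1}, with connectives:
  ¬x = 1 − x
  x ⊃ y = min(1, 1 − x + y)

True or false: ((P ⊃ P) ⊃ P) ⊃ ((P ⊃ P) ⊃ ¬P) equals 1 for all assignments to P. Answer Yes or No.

No

Counterexample: take P = 2/3.
P ⊃ P = 2/3 ⊃ 2/3 = 1
(P ⊃ P) ⊃ P = 1 ⊃ 2/3 = 2/3
P ⊃ P = 2/3 ⊃ 2/3 = 1
¬P = ¬2/3 = 1/3
(P ⊃ P) ⊃ ¬P = 1 ⊃ 1/3 = 1/3
((P ⊃ P) ⊃ P) ⊃ ((P ⊃ P) ⊃ ¬P) = 2/3 ⊃ 1/3 = 2/3
This gives 2/3 ≠ 1.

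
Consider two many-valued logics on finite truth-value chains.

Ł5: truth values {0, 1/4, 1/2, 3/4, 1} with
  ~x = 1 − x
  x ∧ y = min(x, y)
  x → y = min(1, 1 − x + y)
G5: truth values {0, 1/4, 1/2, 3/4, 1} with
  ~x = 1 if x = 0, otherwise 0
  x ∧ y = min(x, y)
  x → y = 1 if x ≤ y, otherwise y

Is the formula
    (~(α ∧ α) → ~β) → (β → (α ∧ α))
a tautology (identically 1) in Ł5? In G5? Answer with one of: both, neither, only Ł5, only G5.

In Ł5: every assignment gives 1 — tautology.
In G5: at α = 1/4, β = 1/2 the value is 1/4 — not a tautology.

only Ł5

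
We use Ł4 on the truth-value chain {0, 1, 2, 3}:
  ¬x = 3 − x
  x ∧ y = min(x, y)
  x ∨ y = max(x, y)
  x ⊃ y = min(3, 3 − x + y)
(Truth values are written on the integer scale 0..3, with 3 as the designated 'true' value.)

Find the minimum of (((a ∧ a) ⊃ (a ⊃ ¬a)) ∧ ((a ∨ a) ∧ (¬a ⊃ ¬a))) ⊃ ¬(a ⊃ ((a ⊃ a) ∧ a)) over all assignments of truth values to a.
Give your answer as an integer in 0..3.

1

Take a = 2:
a ∧ a = 2 ∧ 2 = 2
¬a = ¬2 = 1
a ⊃ ¬a = 2 ⊃ 1 = 2
(a ∧ a) ⊃ (a ⊃ ¬a) = 2 ⊃ 2 = 3
a ∨ a = 2 ∨ 2 = 2
¬a = ¬2 = 1
¬a = ¬2 = 1
¬a ⊃ ¬a = 1 ⊃ 1 = 3
(a ∨ a) ∧ (¬a ⊃ ¬a) = 2 ∧ 3 = 2
((a ∧ a) ⊃ (a ⊃ ¬a)) ∧ ((a ∨ a) ∧ (¬a ⊃ ¬a)) = 3 ∧ 2 = 2
a ⊃ a = 2 ⊃ 2 = 3
(a ⊃ a) ∧ a = 3 ∧ 2 = 2
a ⊃ ((a ⊃ a) ∧ a) = 2 ⊃ 2 = 3
¬(a ⊃ ((a ⊃ a) ∧ a)) = ¬3 = 0
(((a ∧ a) ⊃ (a ⊃ ¬a)) ∧ ((a ∨ a) ∧ (¬a ⊃ ¬a))) ⊃ ¬(a ⊃ ((a ⊃ a) ∧ a)) = 2 ⊃ 0 = 1
No assignment yields a value below 1, so this is the minimum.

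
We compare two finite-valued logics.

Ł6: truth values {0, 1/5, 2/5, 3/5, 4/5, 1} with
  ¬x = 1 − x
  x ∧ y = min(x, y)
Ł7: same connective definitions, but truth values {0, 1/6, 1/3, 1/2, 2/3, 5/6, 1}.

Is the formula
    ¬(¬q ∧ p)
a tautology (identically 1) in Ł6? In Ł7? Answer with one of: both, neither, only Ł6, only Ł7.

In Ł6: at p = 1/5, q = 0 the value is 4/5 — not a tautology.
In Ł7: at p = 1/6, q = 0 the value is 5/6 — not a tautology.

neither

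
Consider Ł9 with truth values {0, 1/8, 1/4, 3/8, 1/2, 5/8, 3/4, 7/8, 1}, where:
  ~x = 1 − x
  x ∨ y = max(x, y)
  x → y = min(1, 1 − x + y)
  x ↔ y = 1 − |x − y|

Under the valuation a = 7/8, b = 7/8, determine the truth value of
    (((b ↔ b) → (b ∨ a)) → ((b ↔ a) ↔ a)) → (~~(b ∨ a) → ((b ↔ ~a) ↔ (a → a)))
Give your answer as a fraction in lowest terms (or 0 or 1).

b ↔ b = 7/8 ↔ 7/8 = 1
b ∨ a = 7/8 ∨ 7/8 = 7/8
(b ↔ b) → (b ∨ a) = 1 → 7/8 = 7/8
b ↔ a = 7/8 ↔ 7/8 = 1
(b ↔ a) ↔ a = 1 ↔ 7/8 = 7/8
((b ↔ b) → (b ∨ a)) → ((b ↔ a) ↔ a) = 7/8 → 7/8 = 1
b ∨ a = 7/8 ∨ 7/8 = 7/8
~(b ∨ a) = ~7/8 = 1/8
~~(b ∨ a) = ~1/8 = 7/8
~a = ~7/8 = 1/8
b ↔ ~a = 7/8 ↔ 1/8 = 1/4
a → a = 7/8 → 7/8 = 1
(b ↔ ~a) ↔ (a → a) = 1/4 ↔ 1 = 1/4
~~(b ∨ a) → ((b ↔ ~a) ↔ (a → a)) = 7/8 → 1/4 = 3/8
(((b ↔ b) → (b ∨ a)) → ((b ↔ a) ↔ a)) → (~~(b ∨ a) → ((b ↔ ~a) ↔ (a → a))) = 1 → 3/8 = 3/8

3/8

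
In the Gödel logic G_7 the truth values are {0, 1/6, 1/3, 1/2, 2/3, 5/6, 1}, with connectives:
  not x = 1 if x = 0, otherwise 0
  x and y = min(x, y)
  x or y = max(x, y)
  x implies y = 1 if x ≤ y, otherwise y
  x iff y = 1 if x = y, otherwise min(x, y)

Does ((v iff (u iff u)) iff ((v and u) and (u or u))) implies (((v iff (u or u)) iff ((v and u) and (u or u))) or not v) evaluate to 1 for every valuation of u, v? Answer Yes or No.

Counterexample: take u = 1/6, v = 1/6.
u iff u = 1/6 iff 1/6 = 1
v iff (u iff u) = 1/6 iff 1 = 1/6
v and u = 1/6 and 1/6 = 1/6
u or u = 1/6 or 1/6 = 1/6
(v and u) and (u or u) = 1/6 and 1/6 = 1/6
(v iff (u iff u)) iff ((v and u) and (u or u)) = 1/6 iff 1/6 = 1
u or u = 1/6 or 1/6 = 1/6
v iff (u or u) = 1/6 iff 1/6 = 1
v and u = 1/6 and 1/6 = 1/6
u or u = 1/6 or 1/6 = 1/6
(v and u) and (u or u) = 1/6 and 1/6 = 1/6
(v iff (u or u)) iff ((v and u) and (u or u)) = 1 iff 1/6 = 1/6
not v = not 1/6 = 0
((v iff (u or u)) iff ((v and u) and (u or u))) or not v = 1/6 or 0 = 1/6
((v iff (u iff u)) iff ((v and u) and (u or u))) implies (((v iff (u or u)) iff ((v and u) and (u or u))) or not v) = 1 implies 1/6 = 1/6
This gives 1/6 ≠ 1.

No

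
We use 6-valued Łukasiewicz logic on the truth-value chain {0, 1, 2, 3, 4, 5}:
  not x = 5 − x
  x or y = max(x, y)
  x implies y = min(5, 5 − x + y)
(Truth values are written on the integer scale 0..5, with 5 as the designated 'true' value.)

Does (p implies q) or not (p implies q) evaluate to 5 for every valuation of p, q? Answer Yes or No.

No

Counterexample: take p = 1, q = 0.
p implies q = 1 implies 0 = 4
p implies q = 1 implies 0 = 4
not (p implies q) = not 4 = 1
(p implies q) or not (p implies q) = 4 or 1 = 4
This gives 4 ≠ 5.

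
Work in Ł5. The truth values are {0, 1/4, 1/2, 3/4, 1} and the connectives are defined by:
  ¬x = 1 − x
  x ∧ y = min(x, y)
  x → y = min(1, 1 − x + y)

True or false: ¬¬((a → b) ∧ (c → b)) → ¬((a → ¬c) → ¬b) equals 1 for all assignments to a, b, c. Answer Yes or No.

No

Counterexample: take a = 0, b = 0, c = 0.
a → b = 0 → 0 = 1
c → b = 0 → 0 = 1
(a → b) ∧ (c → b) = 1 ∧ 1 = 1
¬((a → b) ∧ (c → b)) = ¬1 = 0
¬¬((a → b) ∧ (c → b)) = ¬0 = 1
¬c = ¬0 = 1
a → ¬c = 0 → 1 = 1
¬b = ¬0 = 1
(a → ¬c) → ¬b = 1 → 1 = 1
¬((a → ¬c) → ¬b) = ¬1 = 0
¬¬((a → b) ∧ (c → b)) → ¬((a → ¬c) → ¬b) = 1 → 0 = 0
This gives 0 ≠ 1.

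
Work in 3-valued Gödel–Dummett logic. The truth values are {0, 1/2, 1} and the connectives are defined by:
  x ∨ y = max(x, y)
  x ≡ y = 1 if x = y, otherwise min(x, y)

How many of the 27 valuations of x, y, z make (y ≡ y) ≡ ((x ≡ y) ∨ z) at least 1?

value 1: 15 assignments (counts)
value 1/2: 8 assignments
value 0: 4 assignments
So 15 of the 27 assignments meet the threshold.

15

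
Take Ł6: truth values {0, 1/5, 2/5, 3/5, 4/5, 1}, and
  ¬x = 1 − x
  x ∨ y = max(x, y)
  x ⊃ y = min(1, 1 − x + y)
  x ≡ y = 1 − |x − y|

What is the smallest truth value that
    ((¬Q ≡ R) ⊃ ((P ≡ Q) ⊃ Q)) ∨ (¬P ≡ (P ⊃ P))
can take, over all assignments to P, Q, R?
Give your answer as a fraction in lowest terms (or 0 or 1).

Take P = 2/5, Q = 0, R = 4/5:
¬Q = ¬0 = 1
¬Q ≡ R = 1 ≡ 4/5 = 4/5
P ≡ Q = 2/5 ≡ 0 = 3/5
(P ≡ Q) ⊃ Q = 3/5 ⊃ 0 = 2/5
(¬Q ≡ R) ⊃ ((P ≡ Q) ⊃ Q) = 4/5 ⊃ 2/5 = 3/5
¬P = ¬2/5 = 3/5
P ⊃ P = 2/5 ⊃ 2/5 = 1
¬P ≡ (P ⊃ P) = 3/5 ≡ 1 = 3/5
((¬Q ≡ R) ⊃ ((P ≡ Q) ⊃ Q)) ∨ (¬P ≡ (P ⊃ P)) = 3/5 ∨ 3/5 = 3/5
No assignment yields a value below 3/5, so this is the minimum.

3/5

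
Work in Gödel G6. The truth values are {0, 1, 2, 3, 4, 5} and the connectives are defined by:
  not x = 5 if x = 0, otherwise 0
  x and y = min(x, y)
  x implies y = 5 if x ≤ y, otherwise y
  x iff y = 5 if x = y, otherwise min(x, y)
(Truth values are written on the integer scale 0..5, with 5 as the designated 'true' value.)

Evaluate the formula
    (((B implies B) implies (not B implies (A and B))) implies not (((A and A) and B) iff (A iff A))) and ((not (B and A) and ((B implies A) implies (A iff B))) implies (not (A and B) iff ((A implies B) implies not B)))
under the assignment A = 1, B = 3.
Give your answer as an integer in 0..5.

B implies B = 3 implies 3 = 5
not B = not 3 = 0
A and B = 1 and 3 = 1
not B implies (A and B) = 0 implies 1 = 5
(B implies B) implies (not B implies (A and B)) = 5 implies 5 = 5
A and A = 1 and 1 = 1
(A and A) and B = 1 and 3 = 1
A iff A = 1 iff 1 = 5
((A and A) and B) iff (A iff A) = 1 iff 5 = 1
not (((A and A) and B) iff (A iff A)) = not 1 = 0
((B implies B) implies (not B implies (A and B))) implies not (((A and A) and B) iff (A iff A)) = 5 implies 0 = 0
B and A = 3 and 1 = 1
not (B and A) = not 1 = 0
B implies A = 3 implies 1 = 1
A iff B = 1 iff 3 = 1
(B implies A) implies (A iff B) = 1 implies 1 = 5
not (B and A) and ((B implies A) implies (A iff B)) = 0 and 5 = 0
A and B = 1 and 3 = 1
not (A and B) = not 1 = 0
A implies B = 1 implies 3 = 5
not B = not 3 = 0
(A implies B) implies not B = 5 implies 0 = 0
not (A and B) iff ((A implies B) implies not B) = 0 iff 0 = 5
(not (B and A) and ((B implies A) implies (A iff B))) implies (not (A and B) iff ((A implies B) implies not B)) = 0 implies 5 = 5
(((B implies B) implies (not B implies (A and B))) implies not (((A and A) and B) iff (A iff A))) and ((not (B and A) and ((B implies A) implies (A iff B))) implies (not (A and B) iff ((A implies B) implies not B))) = 0 and 5 = 0

0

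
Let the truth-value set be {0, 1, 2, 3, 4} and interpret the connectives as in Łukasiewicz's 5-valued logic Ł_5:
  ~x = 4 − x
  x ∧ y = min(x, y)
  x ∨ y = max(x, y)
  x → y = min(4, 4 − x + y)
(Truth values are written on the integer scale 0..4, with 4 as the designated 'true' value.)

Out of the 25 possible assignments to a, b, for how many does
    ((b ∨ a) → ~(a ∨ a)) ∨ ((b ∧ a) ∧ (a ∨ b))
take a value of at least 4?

value 4: 13 assignments (counts)
value 3: 5 assignments
value 2: 5 assignments
value 1: 1 assignment
value 0: 1 assignment
So 13 of the 25 assignments meet the threshold.

13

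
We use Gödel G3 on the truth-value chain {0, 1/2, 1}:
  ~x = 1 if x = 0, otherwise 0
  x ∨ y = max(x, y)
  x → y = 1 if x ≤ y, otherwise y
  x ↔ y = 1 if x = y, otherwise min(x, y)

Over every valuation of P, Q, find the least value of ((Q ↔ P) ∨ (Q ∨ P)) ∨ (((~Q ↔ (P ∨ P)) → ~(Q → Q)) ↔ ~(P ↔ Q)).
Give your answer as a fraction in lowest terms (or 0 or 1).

1/2

Take P = 0, Q = 1/2:
Q ↔ P = 1/2 ↔ 0 = 0
Q ∨ P = 1/2 ∨ 0 = 1/2
(Q ↔ P) ∨ (Q ∨ P) = 0 ∨ 1/2 = 1/2
~Q = ~1/2 = 0
P ∨ P = 0 ∨ 0 = 0
~Q ↔ (P ∨ P) = 0 ↔ 0 = 1
Q → Q = 1/2 → 1/2 = 1
~(Q → Q) = ~1 = 0
(~Q ↔ (P ∨ P)) → ~(Q → Q) = 1 → 0 = 0
P ↔ Q = 0 ↔ 1/2 = 0
~(P ↔ Q) = ~0 = 1
((~Q ↔ (P ∨ P)) → ~(Q → Q)) ↔ ~(P ↔ Q) = 0 ↔ 1 = 0
((Q ↔ P) ∨ (Q ∨ P)) ∨ (((~Q ↔ (P ∨ P)) → ~(Q → Q)) ↔ ~(P ↔ Q)) = 1/2 ∨ 0 = 1/2
No assignment yields a value below 1/2, so this is the minimum.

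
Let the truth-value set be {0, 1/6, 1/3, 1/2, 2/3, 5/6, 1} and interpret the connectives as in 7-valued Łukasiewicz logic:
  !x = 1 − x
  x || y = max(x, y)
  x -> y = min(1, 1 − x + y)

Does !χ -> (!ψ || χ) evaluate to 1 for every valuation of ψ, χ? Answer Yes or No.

No

Counterexample: take ψ = 1/6, χ = 0.
!χ = !0 = 1
!ψ = !1/6 = 5/6
!ψ || χ = 5/6 || 0 = 5/6
!χ -> (!ψ || χ) = 1 -> 5/6 = 5/6
This gives 5/6 ≠ 1.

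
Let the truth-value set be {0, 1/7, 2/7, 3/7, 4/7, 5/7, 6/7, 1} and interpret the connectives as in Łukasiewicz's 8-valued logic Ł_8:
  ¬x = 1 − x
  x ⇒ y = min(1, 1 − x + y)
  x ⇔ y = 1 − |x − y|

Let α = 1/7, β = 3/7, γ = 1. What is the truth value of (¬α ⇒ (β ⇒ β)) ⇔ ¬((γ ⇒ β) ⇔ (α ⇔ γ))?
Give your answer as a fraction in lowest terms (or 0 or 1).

2/7

¬α = ¬1/7 = 6/7
β ⇒ β = 3/7 ⇒ 3/7 = 1
¬α ⇒ (β ⇒ β) = 6/7 ⇒ 1 = 1
γ ⇒ β = 1 ⇒ 3/7 = 3/7
α ⇔ γ = 1/7 ⇔ 1 = 1/7
(γ ⇒ β) ⇔ (α ⇔ γ) = 3/7 ⇔ 1/7 = 5/7
¬((γ ⇒ β) ⇔ (α ⇔ γ)) = ¬5/7 = 2/7
(¬α ⇒ (β ⇒ β)) ⇔ ¬((γ ⇒ β) ⇔ (α ⇔ γ)) = 1 ⇔ 2/7 = 2/7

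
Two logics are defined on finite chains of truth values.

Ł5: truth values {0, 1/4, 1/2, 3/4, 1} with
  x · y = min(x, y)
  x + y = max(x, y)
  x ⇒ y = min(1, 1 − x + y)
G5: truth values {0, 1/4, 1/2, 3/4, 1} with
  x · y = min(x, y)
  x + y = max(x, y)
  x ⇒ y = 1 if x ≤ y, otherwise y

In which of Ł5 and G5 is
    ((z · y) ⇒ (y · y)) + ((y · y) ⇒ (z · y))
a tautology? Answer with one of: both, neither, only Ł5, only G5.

both

In Ł5: every assignment gives 1 — tautology.
In G5: every assignment gives 1 — tautology.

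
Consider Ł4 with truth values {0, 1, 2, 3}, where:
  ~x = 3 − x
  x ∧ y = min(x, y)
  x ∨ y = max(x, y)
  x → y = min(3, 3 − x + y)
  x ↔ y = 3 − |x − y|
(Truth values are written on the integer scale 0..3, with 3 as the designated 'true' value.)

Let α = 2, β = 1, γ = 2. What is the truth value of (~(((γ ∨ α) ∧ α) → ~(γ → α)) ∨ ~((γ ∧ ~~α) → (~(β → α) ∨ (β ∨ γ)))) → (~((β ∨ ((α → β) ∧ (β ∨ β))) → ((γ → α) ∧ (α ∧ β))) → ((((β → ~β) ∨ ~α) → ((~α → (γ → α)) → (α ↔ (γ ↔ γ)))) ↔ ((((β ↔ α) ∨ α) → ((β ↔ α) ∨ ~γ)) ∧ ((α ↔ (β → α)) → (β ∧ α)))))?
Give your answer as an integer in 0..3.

3

γ ∨ α = 2 ∨ 2 = 2
(γ ∨ α) ∧ α = 2 ∧ 2 = 2
γ → α = 2 → 2 = 3
~(γ → α) = ~3 = 0
((γ ∨ α) ∧ α) → ~(γ → α) = 2 → 0 = 1
~(((γ ∨ α) ∧ α) → ~(γ → α)) = ~1 = 2
~α = ~2 = 1
~~α = ~1 = 2
γ ∧ ~~α = 2 ∧ 2 = 2
β → α = 1 → 2 = 3
~(β → α) = ~3 = 0
β ∨ γ = 1 ∨ 2 = 2
~(β → α) ∨ (β ∨ γ) = 0 ∨ 2 = 2
(γ ∧ ~~α) → (~(β → α) ∨ (β ∨ γ)) = 2 → 2 = 3
~((γ ∧ ~~α) → (~(β → α) ∨ (β ∨ γ))) = ~3 = 0
~(((γ ∨ α) ∧ α) → ~(γ → α)) ∨ ~((γ ∧ ~~α) → (~(β → α) ∨ (β ∨ γ))) = 2 ∨ 0 = 2
α → β = 2 → 1 = 2
β ∨ β = 1 ∨ 1 = 1
(α → β) ∧ (β ∨ β) = 2 ∧ 1 = 1
β ∨ ((α → β) ∧ (β ∨ β)) = 1 ∨ 1 = 1
γ → α = 2 → 2 = 3
α ∧ β = 2 ∧ 1 = 1
(γ → α) ∧ (α ∧ β) = 3 ∧ 1 = 1
(β ∨ ((α → β) ∧ (β ∨ β))) → ((γ → α) ∧ (α ∧ β)) = 1 → 1 = 3
~((β ∨ ((α → β) ∧ (β ∨ β))) → ((γ → α) ∧ (α ∧ β))) = ~3 = 0
~β = ~1 = 2
β → ~β = 1 → 2 = 3
~α = ~2 = 1
(β → ~β) ∨ ~α = 3 ∨ 1 = 3
~α = ~2 = 1
γ → α = 2 → 2 = 3
~α → (γ → α) = 1 → 3 = 3
γ ↔ γ = 2 ↔ 2 = 3
α ↔ (γ ↔ γ) = 2 ↔ 3 = 2
(~α → (γ → α)) → (α ↔ (γ ↔ γ)) = 3 → 2 = 2
((β → ~β) ∨ ~α) → ((~α → (γ → α)) → (α ↔ (γ ↔ γ))) = 3 → 2 = 2
β ↔ α = 1 ↔ 2 = 2
(β ↔ α) ∨ α = 2 ∨ 2 = 2
β ↔ α = 1 ↔ 2 = 2
~γ = ~2 = 1
(β ↔ α) ∨ ~γ = 2 ∨ 1 = 2
((β ↔ α) ∨ α) → ((β ↔ α) ∨ ~γ) = 2 → 2 = 3
β → α = 1 → 2 = 3
α ↔ (β → α) = 2 ↔ 3 = 2
β ∧ α = 1 ∧ 2 = 1
(α ↔ (β → α)) → (β ∧ α) = 2 → 1 = 2
(((β ↔ α) ∨ α) → ((β ↔ α) ∨ ~γ)) ∧ ((α ↔ (β → α)) → (β ∧ α)) = 3 ∧ 2 = 2
(((β → ~β) ∨ ~α) → ((~α → (γ → α)) → (α ↔ (γ ↔ γ)))) ↔ ((((β ↔ α) ∨ α) → ((β ↔ α) ∨ ~γ)) ∧ ((α ↔ (β → α)) → (β ∧ α))) = 2 ↔ 2 = 3
~((β ∨ ((α → β) ∧ (β ∨ β))) → ((γ → α) ∧ (α ∧ β))) → ((((β → ~β) ∨ ~α) → ((~α → (γ → α)) → (α ↔ (γ ↔ γ)))) ↔ ((((β ↔ α) ∨ α) → ((β ↔ α) ∨ ~γ)) ∧ ((α ↔ (β → α)) → (β ∧ α)))) = 0 → 3 = 3
(~(((γ ∨ α) ∧ α) → ~(γ → α)) ∨ ~((γ ∧ ~~α) → (~(β → α) ∨ (β ∨ γ)))) → (~((β ∨ ((α → β) ∧ (β ∨ β))) → ((γ → α) ∧ (α ∧ β))) → ((((β → ~β) ∨ ~α) → ((~α → (γ → α)) → (α ↔ (γ ↔ γ)))) ↔ ((((β ↔ α) ∨ α) → ((β ↔ α) ∨ ~γ)) ∧ ((α ↔ (β → α)) → (β ∧ α))))) = 2 → 3 = 3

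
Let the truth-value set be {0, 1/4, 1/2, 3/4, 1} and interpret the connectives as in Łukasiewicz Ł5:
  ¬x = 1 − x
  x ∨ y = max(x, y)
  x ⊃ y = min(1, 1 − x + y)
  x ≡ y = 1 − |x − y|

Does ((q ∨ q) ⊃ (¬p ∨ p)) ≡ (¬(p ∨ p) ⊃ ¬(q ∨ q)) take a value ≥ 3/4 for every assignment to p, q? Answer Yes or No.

Counterexample: take p = 0, q = 1/2.
q ∨ q = 1/2 ∨ 1/2 = 1/2
¬p = ¬0 = 1
¬p ∨ p = 1 ∨ 0 = 1
(q ∨ q) ⊃ (¬p ∨ p) = 1/2 ⊃ 1 = 1
p ∨ p = 0 ∨ 0 = 0
¬(p ∨ p) = ¬0 = 1
q ∨ q = 1/2 ∨ 1/2 = 1/2
¬(q ∨ q) = ¬1/2 = 1/2
¬(p ∨ p) ⊃ ¬(q ∨ q) = 1 ⊃ 1/2 = 1/2
((q ∨ q) ⊃ (¬p ∨ p)) ≡ (¬(p ∨ p) ⊃ ¬(q ∨ q)) = 1 ≡ 1/2 = 1/2
This gives 1/2, which is below 3/4.

No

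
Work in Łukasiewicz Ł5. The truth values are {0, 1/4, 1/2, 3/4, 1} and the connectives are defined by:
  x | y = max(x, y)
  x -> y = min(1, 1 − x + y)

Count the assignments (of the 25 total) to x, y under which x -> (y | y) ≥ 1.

value 1: 15 assignments (counts)
value 3/4: 4 assignments
value 1/2: 3 assignments
value 1/4: 2 assignments
value 0: 1 assignment
So 15 of the 25 assignments meet the threshold.

15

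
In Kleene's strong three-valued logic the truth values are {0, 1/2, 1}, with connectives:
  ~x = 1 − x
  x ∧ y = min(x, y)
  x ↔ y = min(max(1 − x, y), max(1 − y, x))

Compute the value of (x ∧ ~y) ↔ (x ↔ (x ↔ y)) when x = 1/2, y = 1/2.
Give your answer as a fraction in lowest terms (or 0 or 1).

1/2

~y = ~1/2 = 1/2
x ∧ ~y = 1/2 ∧ 1/2 = 1/2
x ↔ y = 1/2 ↔ 1/2 = 1/2
x ↔ (x ↔ y) = 1/2 ↔ 1/2 = 1/2
(x ∧ ~y) ↔ (x ↔ (x ↔ y)) = 1/2 ↔ 1/2 = 1/2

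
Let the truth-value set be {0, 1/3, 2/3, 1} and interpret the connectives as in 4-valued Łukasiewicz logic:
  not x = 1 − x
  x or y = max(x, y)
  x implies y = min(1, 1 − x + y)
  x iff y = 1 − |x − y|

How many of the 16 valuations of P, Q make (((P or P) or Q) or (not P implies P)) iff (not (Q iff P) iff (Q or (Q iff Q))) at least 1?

5

P = 0, Q = 0 ↦ 1  ≥
P = 0, Q = 1/3 ↦ 1  ≥
P = 0, Q = 2/3 ↦ 1  ≥
P = 0, Q = 1 ↦ 1  ≥
P = 1/3, Q = 0 ↦ 2/3  <
P = 1/3, Q = 1/3 ↦ 1/3  <
P = 1/3, Q = 2/3 ↦ 2/3  <
P = 1/3, Q = 1 ↦ 2/3  <
P = 2/3, Q = 0 ↦ 2/3  <
P = 2/3, Q = 1/3 ↦ 1/3  <
P = 2/3, Q = 2/3 ↦ 0  <
P = 2/3, Q = 1 ↦ 1/3  <
P = 1, Q = 0 ↦ 1  ≥
P = 1, Q = 1/3 ↦ 2/3  <
P = 1, Q = 2/3 ↦ 1/3  <
P = 1, Q = 1 ↦ 0  <
So 5 of the 16 assignments meet the threshold.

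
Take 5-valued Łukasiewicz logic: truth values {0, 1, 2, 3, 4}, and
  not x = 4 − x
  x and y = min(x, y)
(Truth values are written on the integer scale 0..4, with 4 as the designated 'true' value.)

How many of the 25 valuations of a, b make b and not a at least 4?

1

value 4: 1 assignment (counts)
value 3: 3 assignments
value 2: 5 assignments
value 1: 7 assignments
value 0: 9 assignments
So 1 of the 25 assignments meets the threshold.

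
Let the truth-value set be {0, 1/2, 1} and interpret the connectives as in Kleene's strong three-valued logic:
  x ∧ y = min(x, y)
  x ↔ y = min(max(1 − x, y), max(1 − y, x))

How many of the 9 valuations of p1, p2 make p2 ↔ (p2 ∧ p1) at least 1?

p1 = 0, p2 = 0 ↦ 1  ≥
p1 = 0, p2 = 1/2 ↦ 1/2  <
p1 = 0, p2 = 1 ↦ 0  <
p1 = 1/2, p2 = 0 ↦ 1  ≥
p1 = 1/2, p2 = 1/2 ↦ 1/2  <
p1 = 1/2, p2 = 1 ↦ 1/2  <
p1 = 1, p2 = 0 ↦ 1  ≥
p1 = 1, p2 = 1/2 ↦ 1/2  <
p1 = 1, p2 = 1 ↦ 1  ≥
So 4 of the 9 assignments meet the threshold.

4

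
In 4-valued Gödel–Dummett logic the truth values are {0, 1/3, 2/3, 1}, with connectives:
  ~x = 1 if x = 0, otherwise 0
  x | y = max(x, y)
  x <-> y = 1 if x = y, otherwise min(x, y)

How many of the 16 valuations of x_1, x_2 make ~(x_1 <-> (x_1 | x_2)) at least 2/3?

x_1 = 0, x_2 = 0 ↦ 0  <
x_1 = 0, x_2 = 1/3 ↦ 1  ≥
x_1 = 0, x_2 = 2/3 ↦ 1  ≥
x_1 = 0, x_2 = 1 ↦ 1  ≥
x_1 = 1/3, x_2 = 0 ↦ 0  <
x_1 = 1/3, x_2 = 1/3 ↦ 0  <
x_1 = 1/3, x_2 = 2/3 ↦ 0  <
x_1 = 1/3, x_2 = 1 ↦ 0  <
x_1 = 2/3, x_2 = 0 ↦ 0  <
x_1 = 2/3, x_2 = 1/3 ↦ 0  <
x_1 = 2/3, x_2 = 2/3 ↦ 0  <
x_1 = 2/3, x_2 = 1 ↦ 0  <
x_1 = 1, x_2 = 0 ↦ 0  <
x_1 = 1, x_2 = 1/3 ↦ 0  <
x_1 = 1, x_2 = 2/3 ↦ 0  <
x_1 = 1, x_2 = 1 ↦ 0  <
So 3 of the 16 assignments meet the threshold.

3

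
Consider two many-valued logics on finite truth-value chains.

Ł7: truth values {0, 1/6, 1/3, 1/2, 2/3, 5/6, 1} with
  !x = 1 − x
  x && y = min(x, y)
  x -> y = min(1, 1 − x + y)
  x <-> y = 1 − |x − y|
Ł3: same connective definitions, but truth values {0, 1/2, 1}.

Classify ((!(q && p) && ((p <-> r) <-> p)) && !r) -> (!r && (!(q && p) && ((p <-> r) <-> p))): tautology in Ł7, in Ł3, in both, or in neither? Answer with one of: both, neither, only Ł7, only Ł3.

both

In Ł7: every assignment gives 1 — tautology.
In Ł3: every assignment gives 1 — tautology.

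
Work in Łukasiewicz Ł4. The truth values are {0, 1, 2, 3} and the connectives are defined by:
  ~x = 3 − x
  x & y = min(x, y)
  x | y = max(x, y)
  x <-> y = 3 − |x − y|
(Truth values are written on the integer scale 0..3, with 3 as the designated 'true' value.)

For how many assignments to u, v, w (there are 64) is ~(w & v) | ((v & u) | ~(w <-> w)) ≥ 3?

31

value 3: 31 assignments (counts)
value 2: 25 assignments
value 1: 7 assignments
value 0: 1 assignment
So 31 of the 64 assignments meet the threshold.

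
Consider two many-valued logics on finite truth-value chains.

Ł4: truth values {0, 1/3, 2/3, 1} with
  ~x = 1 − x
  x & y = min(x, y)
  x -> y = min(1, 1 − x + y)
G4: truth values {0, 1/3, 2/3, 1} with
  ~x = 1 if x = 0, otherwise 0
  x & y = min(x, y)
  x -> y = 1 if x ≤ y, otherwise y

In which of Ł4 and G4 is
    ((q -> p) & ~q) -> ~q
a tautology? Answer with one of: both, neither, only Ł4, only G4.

both

In Ł4: every assignment gives 1 — tautology.
In G4: every assignment gives 1 — tautology.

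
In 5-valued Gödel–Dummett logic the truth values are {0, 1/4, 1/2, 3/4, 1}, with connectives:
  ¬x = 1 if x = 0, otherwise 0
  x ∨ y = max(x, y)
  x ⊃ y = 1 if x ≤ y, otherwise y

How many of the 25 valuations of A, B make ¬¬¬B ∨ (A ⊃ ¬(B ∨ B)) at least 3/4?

value 1: 9 assignments (counts)
value 0: 16 assignments
So 9 of the 25 assignments meet the threshold.

9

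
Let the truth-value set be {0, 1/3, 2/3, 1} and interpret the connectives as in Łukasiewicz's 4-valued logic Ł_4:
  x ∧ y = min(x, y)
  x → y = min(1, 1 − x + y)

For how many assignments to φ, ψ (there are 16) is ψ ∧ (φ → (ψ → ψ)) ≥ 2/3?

φ = 0, ψ = 0 ↦ 0  <
φ = 0, ψ = 1/3 ↦ 1/3  <
φ = 0, ψ = 2/3 ↦ 2/3  ≥
φ = 0, ψ = 1 ↦ 1  ≥
φ = 1/3, ψ = 0 ↦ 0  <
φ = 1/3, ψ = 1/3 ↦ 1/3  <
φ = 1/3, ψ = 2/3 ↦ 2/3  ≥
φ = 1/3, ψ = 1 ↦ 1  ≥
φ = 2/3, ψ = 0 ↦ 0  <
φ = 2/3, ψ = 1/3 ↦ 1/3  <
φ = 2/3, ψ = 2/3 ↦ 2/3  ≥
φ = 2/3, ψ = 1 ↦ 1  ≥
φ = 1, ψ = 0 ↦ 0  <
φ = 1, ψ = 1/3 ↦ 1/3  <
φ = 1, ψ = 2/3 ↦ 2/3  ≥
φ = 1, ψ = 1 ↦ 1  ≥
So 8 of the 16 assignments meet the threshold.

8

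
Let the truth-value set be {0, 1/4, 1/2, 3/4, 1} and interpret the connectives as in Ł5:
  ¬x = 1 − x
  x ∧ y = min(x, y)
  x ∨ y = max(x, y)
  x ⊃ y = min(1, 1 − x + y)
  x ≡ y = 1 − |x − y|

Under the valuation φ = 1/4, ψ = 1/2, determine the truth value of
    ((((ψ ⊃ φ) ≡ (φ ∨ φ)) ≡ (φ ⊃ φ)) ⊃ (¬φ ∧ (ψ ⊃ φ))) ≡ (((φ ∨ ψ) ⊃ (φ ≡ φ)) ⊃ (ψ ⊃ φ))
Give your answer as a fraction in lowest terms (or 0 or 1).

3/4

ψ ⊃ φ = 1/2 ⊃ 1/4 = 3/4
φ ∨ φ = 1/4 ∨ 1/4 = 1/4
(ψ ⊃ φ) ≡ (φ ∨ φ) = 3/4 ≡ 1/4 = 1/2
φ ⊃ φ = 1/4 ⊃ 1/4 = 1
((ψ ⊃ φ) ≡ (φ ∨ φ)) ≡ (φ ⊃ φ) = 1/2 ≡ 1 = 1/2
¬φ = ¬1/4 = 3/4
ψ ⊃ φ = 1/2 ⊃ 1/4 = 3/4
¬φ ∧ (ψ ⊃ φ) = 3/4 ∧ 3/4 = 3/4
(((ψ ⊃ φ) ≡ (φ ∨ φ)) ≡ (φ ⊃ φ)) ⊃ (¬φ ∧ (ψ ⊃ φ)) = 1/2 ⊃ 3/4 = 1
φ ∨ ψ = 1/4 ∨ 1/2 = 1/2
φ ≡ φ = 1/4 ≡ 1/4 = 1
(φ ∨ ψ) ⊃ (φ ≡ φ) = 1/2 ⊃ 1 = 1
ψ ⊃ φ = 1/2 ⊃ 1/4 = 3/4
((φ ∨ ψ) ⊃ (φ ≡ φ)) ⊃ (ψ ⊃ φ) = 1 ⊃ 3/4 = 3/4
((((ψ ⊃ φ) ≡ (φ ∨ φ)) ≡ (φ ⊃ φ)) ⊃ (¬φ ∧ (ψ ⊃ φ))) ≡ (((φ ∨ ψ) ⊃ (φ ≡ φ)) ⊃ (ψ ⊃ φ)) = 1 ≡ 3/4 = 3/4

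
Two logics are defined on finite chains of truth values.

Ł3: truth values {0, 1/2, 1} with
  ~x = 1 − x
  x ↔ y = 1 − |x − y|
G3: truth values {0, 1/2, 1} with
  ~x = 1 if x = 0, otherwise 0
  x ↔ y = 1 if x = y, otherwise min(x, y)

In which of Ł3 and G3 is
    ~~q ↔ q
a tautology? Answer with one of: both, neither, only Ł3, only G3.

only Ł3

In Ł3: every assignment gives 1 — tautology.
In G3: at q = 1/2 the value is 1/2 — not a tautology.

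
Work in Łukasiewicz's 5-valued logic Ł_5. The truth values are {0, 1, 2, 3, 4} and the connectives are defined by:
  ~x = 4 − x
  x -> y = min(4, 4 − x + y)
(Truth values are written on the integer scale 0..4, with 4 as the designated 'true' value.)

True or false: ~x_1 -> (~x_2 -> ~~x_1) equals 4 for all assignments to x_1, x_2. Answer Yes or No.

Counterexample: take x_1 = 0, x_2 = 0.
~x_1 = ~0 = 4
~x_2 = ~0 = 4
~x_1 = ~0 = 4
~~x_1 = ~4 = 0
~x_2 -> ~~x_1 = 4 -> 0 = 0
~x_1 -> (~x_2 -> ~~x_1) = 4 -> 0 = 0
This gives 0 ≠ 4.

No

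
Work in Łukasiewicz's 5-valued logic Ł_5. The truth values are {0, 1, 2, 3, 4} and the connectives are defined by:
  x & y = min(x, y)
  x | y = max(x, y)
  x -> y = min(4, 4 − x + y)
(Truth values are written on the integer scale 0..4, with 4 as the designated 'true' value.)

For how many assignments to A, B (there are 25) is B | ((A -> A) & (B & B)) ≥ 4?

value 4: 5 assignments (counts)
value 3: 5 assignments
value 2: 5 assignments
value 1: 5 assignments
value 0: 5 assignments
So 5 of the 25 assignments meet the threshold.

5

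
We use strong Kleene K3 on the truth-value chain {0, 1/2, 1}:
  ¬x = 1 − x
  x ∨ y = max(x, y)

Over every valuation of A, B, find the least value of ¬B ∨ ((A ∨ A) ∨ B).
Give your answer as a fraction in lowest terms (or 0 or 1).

1/2

Take A = 0, B = 1/2:
¬B = ¬1/2 = 1/2
A ∨ A = 0 ∨ 0 = 0
(A ∨ A) ∨ B = 0 ∨ 1/2 = 1/2
¬B ∨ ((A ∨ A) ∨ B) = 1/2 ∨ 1/2 = 1/2
No assignment yields a value below 1/2, so this is the minimum.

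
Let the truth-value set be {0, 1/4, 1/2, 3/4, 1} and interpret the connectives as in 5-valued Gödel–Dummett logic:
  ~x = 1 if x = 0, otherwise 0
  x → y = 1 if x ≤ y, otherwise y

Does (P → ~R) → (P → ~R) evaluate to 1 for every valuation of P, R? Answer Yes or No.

Yes

At P = 1/2, R = 1/2, for instance:
~R = ~1/2 = 0
P → ~R = 1/2 → 0 = 0
(P → ~R) → (P → ~R) = 0 → 0 = 1
and checking the remaining 24 assignments likewise gives ≥ 1 in every case.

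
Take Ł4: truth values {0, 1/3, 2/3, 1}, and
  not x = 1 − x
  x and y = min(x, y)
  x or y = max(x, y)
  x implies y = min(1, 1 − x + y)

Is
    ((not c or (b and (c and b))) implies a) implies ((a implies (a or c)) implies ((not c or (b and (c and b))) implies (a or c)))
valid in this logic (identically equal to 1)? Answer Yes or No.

Yes

At a = 0, b = 2/3, c = 0, for instance:
not c = not 0 = 1
c and b = 0 and 2/3 = 0
b and (c and b) = 2/3 and 0 = 0
not c or (b and (c and b)) = 1 or 0 = 1
(not c or (b and (c and b))) implies a = 1 implies 0 = 0
a or c = 0 or 0 = 0
a implies (a or c) = 0 implies 0 = 1
(not c or (b and (c and b))) implies (a or c) = 1 implies 0 = 0
(a implies (a or c)) implies ((not c or (b and (c and b))) implies (a or c)) = 1 implies 0 = 0
((not c or (b and (c and b))) implies a) implies ((a implies (a or c)) implies ((not c or (b and (c and b))) implies (a or c))) = 0 implies 0 = 1
and checking the remaining 63 assignments likewise gives ≥ 1 in every case.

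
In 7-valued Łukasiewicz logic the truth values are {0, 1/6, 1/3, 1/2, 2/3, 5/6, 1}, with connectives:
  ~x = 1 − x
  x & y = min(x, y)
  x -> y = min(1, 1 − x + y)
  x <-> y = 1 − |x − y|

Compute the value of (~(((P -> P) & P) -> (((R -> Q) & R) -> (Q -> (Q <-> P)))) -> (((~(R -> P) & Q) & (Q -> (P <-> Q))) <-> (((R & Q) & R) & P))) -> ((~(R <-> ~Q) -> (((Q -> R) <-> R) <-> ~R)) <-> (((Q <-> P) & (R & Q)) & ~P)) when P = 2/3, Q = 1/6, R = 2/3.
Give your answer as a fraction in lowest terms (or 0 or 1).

P -> P = 2/3 -> 2/3 = 1
(P -> P) & P = 1 & 2/3 = 2/3
R -> Q = 2/3 -> 1/6 = 1/2
(R -> Q) & R = 1/2 & 2/3 = 1/2
Q <-> P = 1/6 <-> 2/3 = 1/2
Q -> (Q <-> P) = 1/6 -> 1/2 = 1
((R -> Q) & R) -> (Q -> (Q <-> P)) = 1/2 -> 1 = 1
((P -> P) & P) -> (((R -> Q) & R) -> (Q -> (Q <-> P))) = 2/3 -> 1 = 1
~(((P -> P) & P) -> (((R -> Q) & R) -> (Q -> (Q <-> P)))) = ~1 = 0
R -> P = 2/3 -> 2/3 = 1
~(R -> P) = ~1 = 0
~(R -> P) & Q = 0 & 1/6 = 0
P <-> Q = 2/3 <-> 1/6 = 1/2
Q -> (P <-> Q) = 1/6 -> 1/2 = 1
(~(R -> P) & Q) & (Q -> (P <-> Q)) = 0 & 1 = 0
R & Q = 2/3 & 1/6 = 1/6
(R & Q) & R = 1/6 & 2/3 = 1/6
((R & Q) & R) & P = 1/6 & 2/3 = 1/6
((~(R -> P) & Q) & (Q -> (P <-> Q))) <-> (((R & Q) & R) & P) = 0 <-> 1/6 = 5/6
~(((P -> P) & P) -> (((R -> Q) & R) -> (Q -> (Q <-> P)))) -> (((~(R -> P) & Q) & (Q -> (P <-> Q))) <-> (((R & Q) & R) & P)) = 0 -> 5/6 = 1
~Q = ~1/6 = 5/6
R <-> ~Q = 2/3 <-> 5/6 = 5/6
~(R <-> ~Q) = ~5/6 = 1/6
Q -> R = 1/6 -> 2/3 = 1
(Q -> R) <-> R = 1 <-> 2/3 = 2/3
~R = ~2/3 = 1/3
((Q -> R) <-> R) <-> ~R = 2/3 <-> 1/3 = 2/3
~(R <-> ~Q) -> (((Q -> R) <-> R) <-> ~R) = 1/6 -> 2/3 = 1
Q <-> P = 1/6 <-> 2/3 = 1/2
R & Q = 2/3 & 1/6 = 1/6
(Q <-> P) & (R & Q) = 1/2 & 1/6 = 1/6
~P = ~2/3 = 1/3
((Q <-> P) & (R & Q)) & ~P = 1/6 & 1/3 = 1/6
(~(R <-> ~Q) -> (((Q -> R) <-> R) <-> ~R)) <-> (((Q <-> P) & (R & Q)) & ~P) = 1 <-> 1/6 = 1/6
(~(((P -> P) & P) -> (((R -> Q) & R) -> (Q -> (Q <-> P)))) -> (((~(R -> P) & Q) & (Q -> (P <-> Q))) <-> (((R & Q) & R) & P))) -> ((~(R <-> ~Q) -> (((Q -> R) <-> R) <-> ~R)) <-> (((Q <-> P) & (R & Q)) & ~P)) = 1 -> 1/6 = 1/6

1/6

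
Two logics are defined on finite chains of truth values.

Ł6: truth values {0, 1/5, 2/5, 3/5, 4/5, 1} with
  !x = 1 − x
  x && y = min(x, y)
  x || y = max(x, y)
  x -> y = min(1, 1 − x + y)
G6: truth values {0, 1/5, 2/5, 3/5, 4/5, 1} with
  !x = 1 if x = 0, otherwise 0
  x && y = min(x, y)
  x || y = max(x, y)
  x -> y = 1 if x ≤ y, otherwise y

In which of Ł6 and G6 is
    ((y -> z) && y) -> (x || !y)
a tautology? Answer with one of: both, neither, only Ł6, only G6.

In Ł6: at x = 0, y = 3/5, z = 1/5 the value is 4/5 — not a tautology.
In G6: at x = 0, y = 1/5, z = 1/5 the value is 0 — not a tautology.

neither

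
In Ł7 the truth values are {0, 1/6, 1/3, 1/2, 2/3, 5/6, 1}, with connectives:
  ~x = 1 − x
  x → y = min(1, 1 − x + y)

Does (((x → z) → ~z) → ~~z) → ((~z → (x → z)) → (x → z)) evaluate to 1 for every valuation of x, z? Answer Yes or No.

Counterexample: take x = 5/6, z = 2/3.
x → z = 5/6 → 2/3 = 5/6
~z = ~2/3 = 1/3
(x → z) → ~z = 5/6 → 1/3 = 1/2
~z = ~2/3 = 1/3
~~z = ~1/3 = 2/3
((x → z) → ~z) → ~~z = 1/2 → 2/3 = 1
~z = ~2/3 = 1/3
x → z = 5/6 → 2/3 = 5/6
~z → (x → z) = 1/3 → 5/6 = 1
x → z = 5/6 → 2/3 = 5/6
(~z → (x → z)) → (x → z) = 1 → 5/6 = 5/6
(((x → z) → ~z) → ~~z) → ((~z → (x → z)) → (x → z)) = 1 → 5/6 = 5/6
This gives 5/6 ≠ 1.

No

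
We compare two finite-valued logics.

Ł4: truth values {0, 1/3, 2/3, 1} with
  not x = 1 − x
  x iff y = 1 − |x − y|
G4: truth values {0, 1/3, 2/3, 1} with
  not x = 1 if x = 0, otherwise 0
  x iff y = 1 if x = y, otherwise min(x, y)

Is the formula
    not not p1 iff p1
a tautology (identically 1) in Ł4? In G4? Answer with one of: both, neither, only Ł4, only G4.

only Ł4

In Ł4: every assignment gives 1 — tautology.
In G4: at p1 = 1/3 the value is 1/3 — not a tautology.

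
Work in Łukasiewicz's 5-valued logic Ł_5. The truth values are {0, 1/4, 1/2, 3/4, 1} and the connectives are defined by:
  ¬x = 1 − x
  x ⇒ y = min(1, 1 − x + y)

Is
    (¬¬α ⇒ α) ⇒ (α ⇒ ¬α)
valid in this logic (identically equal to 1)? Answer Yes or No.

No

Counterexample: take α = 3/4.
¬α = ¬3/4 = 1/4
¬¬α = ¬1/4 = 3/4
¬¬α ⇒ α = 3/4 ⇒ 3/4 = 1
¬α = ¬3/4 = 1/4
α ⇒ ¬α = 3/4 ⇒ 1/4 = 1/2
(¬¬α ⇒ α) ⇒ (α ⇒ ¬α) = 1 ⇒ 1/2 = 1/2
This gives 1/2 ≠ 1.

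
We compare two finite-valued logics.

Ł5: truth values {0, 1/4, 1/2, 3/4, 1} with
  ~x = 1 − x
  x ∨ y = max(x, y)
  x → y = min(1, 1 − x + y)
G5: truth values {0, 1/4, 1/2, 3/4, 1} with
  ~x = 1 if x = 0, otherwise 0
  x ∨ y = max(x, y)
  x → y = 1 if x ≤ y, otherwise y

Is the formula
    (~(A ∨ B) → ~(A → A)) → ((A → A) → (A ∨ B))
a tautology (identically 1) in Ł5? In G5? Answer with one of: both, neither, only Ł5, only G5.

only Ł5

In Ł5: every assignment gives 1 — tautology.
In G5: at A = 0, B = 1/4 the value is 1/4 — not a tautology.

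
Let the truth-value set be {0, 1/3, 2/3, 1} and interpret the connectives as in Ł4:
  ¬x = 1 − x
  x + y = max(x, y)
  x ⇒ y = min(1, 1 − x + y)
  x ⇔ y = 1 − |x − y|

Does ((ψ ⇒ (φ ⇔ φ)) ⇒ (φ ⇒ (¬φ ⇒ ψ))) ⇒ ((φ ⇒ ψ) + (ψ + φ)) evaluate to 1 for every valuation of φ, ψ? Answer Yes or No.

Counterexample: take φ = 1/3, ψ = 0.
φ ⇔ φ = 1/3 ⇔ 1/3 = 1
ψ ⇒ (φ ⇔ φ) = 0 ⇒ 1 = 1
¬φ = ¬1/3 = 2/3
¬φ ⇒ ψ = 2/3 ⇒ 0 = 1/3
φ ⇒ (¬φ ⇒ ψ) = 1/3 ⇒ 1/3 = 1
(ψ ⇒ (φ ⇔ φ)) ⇒ (φ ⇒ (¬φ ⇒ ψ)) = 1 ⇒ 1 = 1
φ ⇒ ψ = 1/3 ⇒ 0 = 2/3
ψ + φ = 0 + 1/3 = 1/3
(φ ⇒ ψ) + (ψ + φ) = 2/3 + 1/3 = 2/3
((ψ ⇒ (φ ⇔ φ)) ⇒ (φ ⇒ (¬φ ⇒ ψ))) ⇒ ((φ ⇒ ψ) + (ψ + φ)) = 1 ⇒ 2/3 = 2/3
This gives 2/3 ≠ 1.

No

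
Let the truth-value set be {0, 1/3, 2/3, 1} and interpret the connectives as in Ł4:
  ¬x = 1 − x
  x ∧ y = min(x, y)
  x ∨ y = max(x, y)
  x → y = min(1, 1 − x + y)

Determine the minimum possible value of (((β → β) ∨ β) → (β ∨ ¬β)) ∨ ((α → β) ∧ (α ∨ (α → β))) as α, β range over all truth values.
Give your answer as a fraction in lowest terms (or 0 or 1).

Take α = 2/3, β = 1/3:
β → β = 1/3 → 1/3 = 1
(β → β) ∨ β = 1 ∨ 1/3 = 1
¬β = ¬1/3 = 2/3
β ∨ ¬β = 1/3 ∨ 2/3 = 2/3
((β → β) ∨ β) → (β ∨ ¬β) = 1 → 2/3 = 2/3
α → β = 2/3 → 1/3 = 2/3
α → β = 2/3 → 1/3 = 2/3
α ∨ (α → β) = 2/3 ∨ 2/3 = 2/3
(α → β) ∧ (α ∨ (α → β)) = 2/3 ∧ 2/3 = 2/3
(((β → β) ∨ β) → (β ∨ ¬β)) ∨ ((α → β) ∧ (α ∨ (α → β))) = 2/3 ∨ 2/3 = 2/3
No assignment yields a value below 2/3, so this is the minimum.

2/3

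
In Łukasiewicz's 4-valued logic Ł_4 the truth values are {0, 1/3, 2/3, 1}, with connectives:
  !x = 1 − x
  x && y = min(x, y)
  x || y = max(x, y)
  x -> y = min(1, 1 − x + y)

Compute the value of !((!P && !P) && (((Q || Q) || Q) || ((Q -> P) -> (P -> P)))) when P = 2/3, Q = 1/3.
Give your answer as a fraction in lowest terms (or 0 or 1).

!P = !2/3 = 1/3
!P = !2/3 = 1/3
!P && !P = 1/3 && 1/3 = 1/3
Q || Q = 1/3 || 1/3 = 1/3
(Q || Q) || Q = 1/3 || 1/3 = 1/3
Q -> P = 1/3 -> 2/3 = 1
P -> P = 2/3 -> 2/3 = 1
(Q -> P) -> (P -> P) = 1 -> 1 = 1
((Q || Q) || Q) || ((Q -> P) -> (P -> P)) = 1/3 || 1 = 1
(!P && !P) && (((Q || Q) || Q) || ((Q -> P) -> (P -> P))) = 1/3 && 1 = 1/3
!((!P && !P) && (((Q || Q) || Q) || ((Q -> P) -> (P -> P)))) = !1/3 = 2/3

2/3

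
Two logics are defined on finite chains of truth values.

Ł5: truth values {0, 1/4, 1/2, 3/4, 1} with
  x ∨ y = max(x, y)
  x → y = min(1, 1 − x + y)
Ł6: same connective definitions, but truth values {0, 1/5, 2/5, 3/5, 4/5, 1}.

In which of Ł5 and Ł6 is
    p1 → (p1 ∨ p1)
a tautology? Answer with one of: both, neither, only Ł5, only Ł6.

both

In Ł5: every assignment gives 1 — tautology.
In Ł6: every assignment gives 1 — tautology.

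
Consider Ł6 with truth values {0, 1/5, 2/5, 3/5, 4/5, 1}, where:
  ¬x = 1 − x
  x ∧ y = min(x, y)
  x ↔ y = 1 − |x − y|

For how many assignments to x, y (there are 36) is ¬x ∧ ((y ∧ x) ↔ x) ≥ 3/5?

value 1: 6 assignments (counts)
value 4/5: 6 assignments (counts)
value 3/5: 6 assignments (counts)
value 2/5: 6 assignments
value 1/5: 6 assignments
value 0: 6 assignments
So 18 of the 36 assignments meet the threshold.

18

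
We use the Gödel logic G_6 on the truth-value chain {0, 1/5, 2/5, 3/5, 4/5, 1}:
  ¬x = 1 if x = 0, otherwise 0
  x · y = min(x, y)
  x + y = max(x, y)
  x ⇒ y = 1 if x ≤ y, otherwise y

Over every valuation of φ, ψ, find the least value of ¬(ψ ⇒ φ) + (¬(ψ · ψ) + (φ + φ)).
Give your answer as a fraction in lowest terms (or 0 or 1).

1/5

Take φ = 1/5, ψ = 1/5:
ψ ⇒ φ = 1/5 ⇒ 1/5 = 1
¬(ψ ⇒ φ) = ¬1 = 0
ψ · ψ = 1/5 · 1/5 = 1/5
¬(ψ · ψ) = ¬1/5 = 0
φ + φ = 1/5 + 1/5 = 1/5
¬(ψ · ψ) + (φ + φ) = 0 + 1/5 = 1/5
¬(ψ ⇒ φ) + (¬(ψ · ψ) + (φ + φ)) = 0 + 1/5 = 1/5
No assignment yields a value below 1/5, so this is the minimum.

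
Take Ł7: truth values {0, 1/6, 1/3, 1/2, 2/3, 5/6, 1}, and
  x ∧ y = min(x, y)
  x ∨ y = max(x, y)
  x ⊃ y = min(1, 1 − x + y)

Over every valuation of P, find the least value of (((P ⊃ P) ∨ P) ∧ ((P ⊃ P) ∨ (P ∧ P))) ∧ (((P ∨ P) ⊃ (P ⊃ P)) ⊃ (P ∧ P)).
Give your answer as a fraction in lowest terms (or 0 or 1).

0

Take P = 0:
P ⊃ P = 0 ⊃ 0 = 1
(P ⊃ P) ∨ P = 1 ∨ 0 = 1
P ⊃ P = 0 ⊃ 0 = 1
P ∧ P = 0 ∧ 0 = 0
(P ⊃ P) ∨ (P ∧ P) = 1 ∨ 0 = 1
((P ⊃ P) ∨ P) ∧ ((P ⊃ P) ∨ (P ∧ P)) = 1 ∧ 1 = 1
P ∨ P = 0 ∨ 0 = 0
P ⊃ P = 0 ⊃ 0 = 1
(P ∨ P) ⊃ (P ⊃ P) = 0 ⊃ 1 = 1
P ∧ P = 0 ∧ 0 = 0
((P ∨ P) ⊃ (P ⊃ P)) ⊃ (P ∧ P) = 1 ⊃ 0 = 0
(((P ⊃ P) ∨ P) ∧ ((P ⊃ P) ∨ (P ∧ P))) ∧ (((P ∨ P) ⊃ (P ⊃ P)) ⊃ (P ∧ P)) = 1 ∧ 0 = 0
No assignment yields a value below 0, so this is the minimum.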